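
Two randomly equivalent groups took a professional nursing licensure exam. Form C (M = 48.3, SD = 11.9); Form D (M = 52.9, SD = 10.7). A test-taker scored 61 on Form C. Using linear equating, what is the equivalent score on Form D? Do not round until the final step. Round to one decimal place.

Linear equating: y = (SD_Y/SD_X)(x − M_X) + M_Y
y = (10.7/11.9)(61 − 48.3) + 52.9
y = 0.899160 × 12.7 + 52.9 = 11.4193 + 52.9 = 64.3

64.3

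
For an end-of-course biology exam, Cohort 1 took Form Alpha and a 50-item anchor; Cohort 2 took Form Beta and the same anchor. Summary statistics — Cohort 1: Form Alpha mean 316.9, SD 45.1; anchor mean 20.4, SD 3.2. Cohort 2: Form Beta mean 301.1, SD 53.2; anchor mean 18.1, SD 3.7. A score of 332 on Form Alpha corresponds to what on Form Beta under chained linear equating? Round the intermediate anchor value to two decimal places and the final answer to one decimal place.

349.6

Form Alpha → anchor (Cohort 1): v = (3.2/45.1)(332 − 316.9) + 20.4 = 21.47
anchor → Form Beta (Cohort 2): y = (53.2/3.7)(21.47 − 18.1) + 301.1 = 349.6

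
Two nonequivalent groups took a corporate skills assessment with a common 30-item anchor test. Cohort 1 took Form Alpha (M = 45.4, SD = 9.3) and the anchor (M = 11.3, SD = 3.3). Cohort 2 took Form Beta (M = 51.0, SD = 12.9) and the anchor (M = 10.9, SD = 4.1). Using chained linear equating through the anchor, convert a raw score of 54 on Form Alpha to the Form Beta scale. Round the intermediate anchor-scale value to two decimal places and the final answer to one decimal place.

61.9

Form Alpha → anchor (Cohort 1): v = (3.3/9.3)(54 − 45.4) + 11.3 = 14.35
anchor → Form Beta (Cohort 2): y = (12.9/4.1)(14.35 − 10.9) + 51.0 = 61.9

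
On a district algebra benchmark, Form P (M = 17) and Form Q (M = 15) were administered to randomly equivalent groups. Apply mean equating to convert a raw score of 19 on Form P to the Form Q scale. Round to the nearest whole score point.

Mean equating: y = x + (M_Y − M_X) = 19 + (15 − 17) = 17

17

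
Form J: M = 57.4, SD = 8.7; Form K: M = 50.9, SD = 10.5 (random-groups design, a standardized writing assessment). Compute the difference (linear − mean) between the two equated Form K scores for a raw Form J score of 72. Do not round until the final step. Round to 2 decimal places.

Mean-equated: 72 + (50.9 − 57.4) = 65.50
Linear-equated: (10.5/8.7)(72 − 57.4) + 50.9 = 68.521
Difference = 68.521 − 65.50 = 3.02

3.02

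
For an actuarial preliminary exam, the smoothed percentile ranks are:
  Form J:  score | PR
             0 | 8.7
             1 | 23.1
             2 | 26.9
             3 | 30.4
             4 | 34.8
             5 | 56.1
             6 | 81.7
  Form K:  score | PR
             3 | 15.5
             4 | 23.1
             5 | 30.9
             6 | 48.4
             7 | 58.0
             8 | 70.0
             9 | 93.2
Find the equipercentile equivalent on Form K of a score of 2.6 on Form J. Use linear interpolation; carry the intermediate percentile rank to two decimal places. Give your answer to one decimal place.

4.8

PR of 2.6 on Form J: 26.9 + (2.6 − 2)/(3 − 2) × (30.4 − 26.9) = 29.00
On Form K, PR 29.00 falls between score 4 (PR 23.1) and 5 (PR 30.9).
Interpolate: 4 + (29.00 − 23.1)/(30.9 − 23.1) × (5 − 4) = 4.8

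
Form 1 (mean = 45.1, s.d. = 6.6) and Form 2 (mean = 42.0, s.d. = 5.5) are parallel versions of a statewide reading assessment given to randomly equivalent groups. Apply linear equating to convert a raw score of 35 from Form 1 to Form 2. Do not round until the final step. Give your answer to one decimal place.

33.6

Linear equating: y = (SD_Y/SD_X)(x − M_X) + M_Y
y = (5.5/6.6)(35 − 45.1) + 42.0
y = 0.833333 × -10.1 + 42.0 = -8.4167 + 42.0 = 33.6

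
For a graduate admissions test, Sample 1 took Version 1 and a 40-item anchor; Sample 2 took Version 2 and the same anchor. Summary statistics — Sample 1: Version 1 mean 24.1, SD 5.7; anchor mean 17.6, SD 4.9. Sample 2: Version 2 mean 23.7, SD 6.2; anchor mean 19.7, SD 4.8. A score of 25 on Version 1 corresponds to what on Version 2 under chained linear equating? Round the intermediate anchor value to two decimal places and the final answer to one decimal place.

Version 1 → anchor (Sample 1): v = (4.9/5.7)(25 − 24.1) + 17.6 = 18.37
anchor → Version 2 (Sample 2): y = (6.2/4.8)(18.37 − 19.7) + 23.7 = 22.0

22.0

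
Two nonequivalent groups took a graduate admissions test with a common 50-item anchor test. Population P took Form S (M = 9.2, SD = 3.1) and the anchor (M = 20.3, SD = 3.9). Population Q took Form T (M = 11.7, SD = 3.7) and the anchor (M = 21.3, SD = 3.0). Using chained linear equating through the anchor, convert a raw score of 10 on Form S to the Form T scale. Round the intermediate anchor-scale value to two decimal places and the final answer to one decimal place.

11.7

Form S → anchor (Population P): v = (3.9/3.1)(10 − 9.2) + 20.3 = 21.31
anchor → Form T (Population Q): y = (3.7/3.0)(21.31 − 21.3) + 11.7 = 11.7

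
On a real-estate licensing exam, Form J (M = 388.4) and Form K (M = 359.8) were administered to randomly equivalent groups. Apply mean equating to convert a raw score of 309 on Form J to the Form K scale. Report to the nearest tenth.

Mean equating: y = x + (M_Y − M_X) = 309 + (359.8 − 388.4) = 280.4

280.4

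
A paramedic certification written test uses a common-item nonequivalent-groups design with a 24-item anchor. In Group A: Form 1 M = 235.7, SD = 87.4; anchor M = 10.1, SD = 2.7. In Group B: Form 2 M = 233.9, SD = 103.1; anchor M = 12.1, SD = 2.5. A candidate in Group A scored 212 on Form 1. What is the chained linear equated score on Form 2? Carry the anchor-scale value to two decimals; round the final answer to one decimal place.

121.3

Form 1 → anchor (Group A): v = (2.7/87.4)(212 − 235.7) + 10.1 = 9.37
anchor → Form 2 (Group B): y = (103.1/2.5)(9.37 − 12.1) + 233.9 = 121.3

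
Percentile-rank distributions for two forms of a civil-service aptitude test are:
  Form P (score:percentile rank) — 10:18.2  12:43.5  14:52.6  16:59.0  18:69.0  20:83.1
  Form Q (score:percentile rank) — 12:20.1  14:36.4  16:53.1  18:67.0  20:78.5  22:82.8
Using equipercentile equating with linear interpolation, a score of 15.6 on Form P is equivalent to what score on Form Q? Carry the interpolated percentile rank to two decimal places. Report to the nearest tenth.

PR of 15.6 on Form P: 52.6 + (15.6 − 14)/(16 − 14) × (59.0 − 52.6) = 57.72
On Form Q, PR 57.72 falls between score 16 (PR 53.1) and 18 (PR 67.0).
Interpolate: 16 + (57.72 − 53.1)/(67.0 − 53.1) × (18 − 16) = 16.7

16.7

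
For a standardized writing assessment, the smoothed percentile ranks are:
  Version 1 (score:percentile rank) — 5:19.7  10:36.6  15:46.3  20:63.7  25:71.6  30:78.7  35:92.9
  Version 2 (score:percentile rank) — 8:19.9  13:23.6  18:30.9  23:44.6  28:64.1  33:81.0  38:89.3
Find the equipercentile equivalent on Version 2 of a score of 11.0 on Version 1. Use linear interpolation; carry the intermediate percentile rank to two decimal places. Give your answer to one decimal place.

20.8

PR of 11.0 on Version 1: 36.6 + (11.0 − 10)/(15 − 10) × (46.3 − 36.6) = 38.54
On Version 2, PR 38.54 falls between score 18 (PR 30.9) and 23 (PR 44.6).
Interpolate: 18 + (38.54 − 30.9)/(44.6 − 30.9) × (23 − 18) = 20.8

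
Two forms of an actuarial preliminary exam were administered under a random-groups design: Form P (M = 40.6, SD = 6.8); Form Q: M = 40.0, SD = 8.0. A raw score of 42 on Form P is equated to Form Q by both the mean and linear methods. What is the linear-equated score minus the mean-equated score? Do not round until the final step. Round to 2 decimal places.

0.25

Mean-equated: 42 + (40.0 − 40.6) = 41.40
Linear-equated: (8.0/6.8)(42 − 40.6) + 40.0 = 41.647
Difference = 41.647 − 41.40 = 0.25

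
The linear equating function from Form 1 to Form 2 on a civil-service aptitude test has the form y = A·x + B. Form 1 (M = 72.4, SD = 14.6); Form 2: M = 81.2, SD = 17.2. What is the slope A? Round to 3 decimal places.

1.178

A = SD_Y / SD_X = 17.2 / 14.6 = 1.178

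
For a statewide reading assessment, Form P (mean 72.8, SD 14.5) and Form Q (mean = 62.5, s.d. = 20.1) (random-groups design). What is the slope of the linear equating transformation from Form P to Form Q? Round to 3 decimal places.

1.386

A = SD_Y / SD_X = 20.1 / 14.5 = 1.386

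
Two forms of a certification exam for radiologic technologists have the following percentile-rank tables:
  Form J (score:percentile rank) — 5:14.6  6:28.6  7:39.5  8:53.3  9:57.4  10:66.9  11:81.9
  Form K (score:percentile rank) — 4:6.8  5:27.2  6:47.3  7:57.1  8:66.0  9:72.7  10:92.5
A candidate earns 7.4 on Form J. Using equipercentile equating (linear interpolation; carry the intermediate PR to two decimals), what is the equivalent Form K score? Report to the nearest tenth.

5.9

PR of 7.4 on Form J: 39.5 + (7.4 − 7)/(8 − 7) × (53.3 − 39.5) = 45.02
On Form K, PR 45.02 falls between score 5 (PR 27.2) and 6 (PR 47.3).
Interpolate: 5 + (45.02 − 27.2)/(47.3 − 27.2) × (6 − 5) = 5.9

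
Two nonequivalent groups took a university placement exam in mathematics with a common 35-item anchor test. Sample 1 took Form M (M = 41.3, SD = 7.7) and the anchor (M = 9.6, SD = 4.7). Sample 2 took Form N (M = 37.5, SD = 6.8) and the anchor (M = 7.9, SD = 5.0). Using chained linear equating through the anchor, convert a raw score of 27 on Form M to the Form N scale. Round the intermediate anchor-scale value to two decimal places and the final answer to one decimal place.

27.9

Form M → anchor (Sample 1): v = (4.7/7.7)(27 − 41.3) + 9.6 = 0.87
anchor → Form N (Sample 2): y = (6.8/5.0)(0.87 − 7.9) + 37.5 = 27.9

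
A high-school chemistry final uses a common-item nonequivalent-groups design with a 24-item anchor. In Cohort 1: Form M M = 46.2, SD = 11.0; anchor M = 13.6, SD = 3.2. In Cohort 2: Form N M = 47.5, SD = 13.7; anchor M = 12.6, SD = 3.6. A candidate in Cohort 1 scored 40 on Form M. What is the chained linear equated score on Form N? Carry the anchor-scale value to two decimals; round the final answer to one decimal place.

Form M → anchor (Cohort 1): v = (3.2/11.0)(40 − 46.2) + 13.6 = 11.80
anchor → Form N (Cohort 2): y = (13.7/3.6)(11.80 − 12.6) + 47.5 = 44.5

44.5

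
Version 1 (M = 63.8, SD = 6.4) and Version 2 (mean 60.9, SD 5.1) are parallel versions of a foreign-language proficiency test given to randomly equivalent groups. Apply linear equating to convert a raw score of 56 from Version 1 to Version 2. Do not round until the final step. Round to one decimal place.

Linear equating: y = (SD_Y/SD_X)(x − M_X) + M_Y
y = (5.1/6.4)(56 − 63.8) + 60.9
y = 0.796875 × -7.8 + 60.9 = -6.2156 + 60.9 = 54.7

54.7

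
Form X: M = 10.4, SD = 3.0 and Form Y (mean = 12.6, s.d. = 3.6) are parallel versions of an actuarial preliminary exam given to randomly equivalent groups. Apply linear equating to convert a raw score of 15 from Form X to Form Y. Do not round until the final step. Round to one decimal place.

Linear equating: y = (SD_Y/SD_X)(x − M_X) + M_Y
y = (3.6/3.0)(15 − 10.4) + 12.6
y = 1.200000 × 4.6 + 12.6 = 5.5200 + 12.6 = 18.1

18.1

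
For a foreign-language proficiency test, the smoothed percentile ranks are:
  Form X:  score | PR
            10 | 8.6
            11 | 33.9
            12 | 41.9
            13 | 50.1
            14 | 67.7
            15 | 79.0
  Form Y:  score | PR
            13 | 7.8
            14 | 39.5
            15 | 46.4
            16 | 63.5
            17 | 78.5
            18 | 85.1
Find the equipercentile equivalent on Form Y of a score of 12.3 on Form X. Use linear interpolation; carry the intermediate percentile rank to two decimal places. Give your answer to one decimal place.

14.7

PR of 12.3 on Form X: 41.9 + (12.3 − 12)/(13 − 12) × (50.1 − 41.9) = 44.36
On Form Y, PR 44.36 falls between score 14 (PR 39.5) and 15 (PR 46.4).
Interpolate: 14 + (44.36 − 39.5)/(46.4 − 39.5) × (15 − 14) = 14.7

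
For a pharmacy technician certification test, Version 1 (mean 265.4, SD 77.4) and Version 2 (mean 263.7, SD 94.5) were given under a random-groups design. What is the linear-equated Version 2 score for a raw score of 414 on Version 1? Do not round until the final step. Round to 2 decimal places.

445.13

Linear equating: y = (SD_Y/SD_X)(x − M_X) + M_Y
y = (94.5/77.4)(414 − 265.4) + 263.7
y = 1.220930 × 148.6 + 263.7 = 181.4302 + 263.7 = 445.13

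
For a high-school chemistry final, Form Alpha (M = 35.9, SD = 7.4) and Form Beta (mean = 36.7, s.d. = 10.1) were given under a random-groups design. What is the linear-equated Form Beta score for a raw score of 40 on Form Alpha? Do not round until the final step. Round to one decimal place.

42.3

Linear equating: y = (SD_Y/SD_X)(x − M_X) + M_Y
y = (10.1/7.4)(40 − 35.9) + 36.7
y = 1.364865 × 4.1 + 36.7 = 5.5959 + 36.7 = 42.3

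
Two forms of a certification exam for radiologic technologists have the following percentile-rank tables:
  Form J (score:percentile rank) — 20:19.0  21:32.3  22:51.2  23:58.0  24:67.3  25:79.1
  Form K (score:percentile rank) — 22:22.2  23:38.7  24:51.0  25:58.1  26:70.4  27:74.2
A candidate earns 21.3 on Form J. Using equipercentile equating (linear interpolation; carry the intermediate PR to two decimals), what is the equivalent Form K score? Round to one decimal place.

PR of 21.3 on Form J: 32.3 + (21.3 − 21)/(22 − 21) × (51.2 − 32.3) = 37.97
On Form K, PR 37.97 falls between score 22 (PR 22.2) and 23 (PR 38.7).
Interpolate: 22 + (37.97 − 22.2)/(38.7 − 22.2) × (23 − 22) = 23.0

23.0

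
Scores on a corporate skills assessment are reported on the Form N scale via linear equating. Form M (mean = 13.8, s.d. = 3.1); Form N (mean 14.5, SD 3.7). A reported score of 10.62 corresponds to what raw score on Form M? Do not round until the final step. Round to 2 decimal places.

10.55

Invert y = (SD_Y/SD_X)(x − M_X) + M_Y:
x = (SD_X/SD_Y)(y − M_Y) + M_X = (3.1/3.7)(10.62 − 14.5) + 13.8
x = 0.837838 × -3.880 + 13.8 = 10.55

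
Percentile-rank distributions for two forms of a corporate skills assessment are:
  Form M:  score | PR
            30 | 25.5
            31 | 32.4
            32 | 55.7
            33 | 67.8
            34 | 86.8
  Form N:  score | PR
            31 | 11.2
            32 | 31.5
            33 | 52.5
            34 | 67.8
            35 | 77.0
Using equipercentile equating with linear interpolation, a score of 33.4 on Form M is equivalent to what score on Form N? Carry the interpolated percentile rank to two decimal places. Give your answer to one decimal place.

34.8

PR of 33.4 on Form M: 67.8 + (33.4 − 33)/(34 − 33) × (86.8 − 67.8) = 75.40
On Form N, PR 75.40 falls between score 34 (PR 67.8) and 35 (PR 77.0).
Interpolate: 34 + (75.40 − 67.8)/(77.0 − 67.8) × (35 − 34) = 34.8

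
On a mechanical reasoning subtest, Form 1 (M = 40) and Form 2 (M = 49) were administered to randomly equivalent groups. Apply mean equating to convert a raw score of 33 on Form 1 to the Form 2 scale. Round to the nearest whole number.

42

Mean equating: y = x + (M_Y − M_X) = 33 + (49 − 40) = 42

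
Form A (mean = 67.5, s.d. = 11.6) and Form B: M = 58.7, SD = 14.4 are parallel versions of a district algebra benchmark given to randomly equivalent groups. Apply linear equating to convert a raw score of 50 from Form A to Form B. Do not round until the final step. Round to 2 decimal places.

Linear equating: y = (SD_Y/SD_X)(x − M_X) + M_Y
y = (14.4/11.6)(50 − 67.5) + 58.7
y = 1.241379 × -17.5 + 58.7 = -21.7241 + 58.7 = 36.98

36.98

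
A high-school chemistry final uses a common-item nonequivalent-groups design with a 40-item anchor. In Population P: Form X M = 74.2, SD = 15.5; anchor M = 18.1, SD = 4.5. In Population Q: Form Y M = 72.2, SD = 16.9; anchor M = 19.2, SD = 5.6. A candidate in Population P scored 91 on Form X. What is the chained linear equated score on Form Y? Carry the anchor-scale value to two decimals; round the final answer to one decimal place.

Form X → anchor (Population P): v = (4.5/15.5)(91 − 74.2) + 18.1 = 22.98
anchor → Form Y (Population Q): y = (16.9/5.6)(22.98 − 19.2) + 72.2 = 83.6

83.6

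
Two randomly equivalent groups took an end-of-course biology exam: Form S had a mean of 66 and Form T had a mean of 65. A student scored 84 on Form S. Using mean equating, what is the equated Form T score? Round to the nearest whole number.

83

Mean equating: y = x + (M_Y − M_X) = 84 + (65 − 66) = 83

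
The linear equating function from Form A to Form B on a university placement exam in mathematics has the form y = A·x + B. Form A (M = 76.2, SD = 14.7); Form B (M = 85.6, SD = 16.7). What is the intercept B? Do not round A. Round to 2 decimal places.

-0.97

A = SD_Y / SD_X = 16.7 / 14.7 = 1.136054
B = M_Y − A·M_X = 85.6 − 1.136054 × 76.2 = -0.97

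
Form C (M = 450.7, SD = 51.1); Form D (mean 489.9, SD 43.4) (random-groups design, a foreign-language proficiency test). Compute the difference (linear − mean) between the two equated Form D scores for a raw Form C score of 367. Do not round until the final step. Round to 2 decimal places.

12.61

Mean-equated: 367 + (489.9 − 450.7) = 406.20
Linear-equated: (43.4/51.1)(367 − 450.7) + 489.9 = 418.812
Difference = 418.812 − 406.20 = 12.61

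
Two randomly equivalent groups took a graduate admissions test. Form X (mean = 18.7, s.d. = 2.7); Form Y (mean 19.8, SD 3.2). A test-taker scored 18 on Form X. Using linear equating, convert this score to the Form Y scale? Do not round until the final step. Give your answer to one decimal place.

Linear equating: y = (SD_Y/SD_X)(x − M_X) + M_Y
y = (3.2/2.7)(18 − 18.7) + 19.8
y = 1.185185 × -0.7 + 19.8 = -0.8296 + 19.8 = 19.0

19.0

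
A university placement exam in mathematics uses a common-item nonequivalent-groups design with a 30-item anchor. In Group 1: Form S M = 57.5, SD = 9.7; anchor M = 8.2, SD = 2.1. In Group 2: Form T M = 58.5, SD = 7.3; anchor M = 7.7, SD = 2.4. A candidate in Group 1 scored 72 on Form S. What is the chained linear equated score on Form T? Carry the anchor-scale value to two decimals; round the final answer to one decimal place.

69.6

Form S → anchor (Group 1): v = (2.1/9.7)(72 − 57.5) + 8.2 = 11.34
anchor → Form T (Group 2): y = (7.3/2.4)(11.34 − 7.7) + 58.5 = 69.6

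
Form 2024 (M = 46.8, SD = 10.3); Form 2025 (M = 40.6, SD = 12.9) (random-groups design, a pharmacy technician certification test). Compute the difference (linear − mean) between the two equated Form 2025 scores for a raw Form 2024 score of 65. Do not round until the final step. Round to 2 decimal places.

4.59

Mean-equated: 65 + (40.6 − 46.8) = 58.80
Linear-equated: (12.9/10.3)(65 − 46.8) + 40.6 = 63.394
Difference = 63.394 − 58.80 = 4.59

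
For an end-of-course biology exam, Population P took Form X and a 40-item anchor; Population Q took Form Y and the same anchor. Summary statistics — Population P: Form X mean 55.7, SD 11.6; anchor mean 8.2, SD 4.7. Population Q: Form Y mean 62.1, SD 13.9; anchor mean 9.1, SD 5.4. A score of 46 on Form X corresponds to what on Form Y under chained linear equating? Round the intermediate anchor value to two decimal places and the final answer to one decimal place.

Form X → anchor (Population P): v = (4.7/11.6)(46 − 55.7) + 8.2 = 4.27
anchor → Form Y (Population Q): y = (13.9/5.4)(4.27 − 9.1) + 62.1 = 49.7

49.7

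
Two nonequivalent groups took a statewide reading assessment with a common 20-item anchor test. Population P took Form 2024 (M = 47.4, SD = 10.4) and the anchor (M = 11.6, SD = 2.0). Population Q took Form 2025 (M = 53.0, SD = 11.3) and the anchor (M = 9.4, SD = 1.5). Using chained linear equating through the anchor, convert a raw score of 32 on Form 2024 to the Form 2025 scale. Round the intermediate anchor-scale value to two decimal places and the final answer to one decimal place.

Form 2024 → anchor (Population P): v = (2.0/10.4)(32 − 47.4) + 11.6 = 8.64
anchor → Form 2025 (Population Q): y = (11.3/1.5)(8.64 − 9.4) + 53.0 = 47.3

47.3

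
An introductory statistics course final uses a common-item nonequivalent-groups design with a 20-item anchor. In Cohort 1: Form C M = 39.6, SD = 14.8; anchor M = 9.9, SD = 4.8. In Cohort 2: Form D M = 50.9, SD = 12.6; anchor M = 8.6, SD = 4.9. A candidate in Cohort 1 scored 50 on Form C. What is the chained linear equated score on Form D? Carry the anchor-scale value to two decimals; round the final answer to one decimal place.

62.9

Form C → anchor (Cohort 1): v = (4.8/14.8)(50 − 39.6) + 9.9 = 13.27
anchor → Form D (Cohort 2): y = (12.6/4.9)(13.27 − 8.6) + 50.9 = 62.9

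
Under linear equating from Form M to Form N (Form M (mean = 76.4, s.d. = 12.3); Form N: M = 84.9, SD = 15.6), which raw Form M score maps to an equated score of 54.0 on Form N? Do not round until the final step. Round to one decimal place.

Invert y = (SD_Y/SD_X)(x − M_X) + M_Y:
x = (SD_X/SD_Y)(y − M_Y) + M_X = (12.3/15.6)(54.0 − 84.9) + 76.4
x = 0.788462 × -30.900 + 76.4 = 52.0

52.0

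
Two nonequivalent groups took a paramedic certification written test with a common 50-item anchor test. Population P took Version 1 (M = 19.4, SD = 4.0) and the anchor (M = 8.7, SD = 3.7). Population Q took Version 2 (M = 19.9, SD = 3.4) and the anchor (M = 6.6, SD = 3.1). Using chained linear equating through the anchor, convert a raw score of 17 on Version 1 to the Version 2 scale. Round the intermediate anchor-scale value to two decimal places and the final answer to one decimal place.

19.8

Version 1 → anchor (Population P): v = (3.7/4.0)(17 − 19.4) + 8.7 = 6.48
anchor → Version 2 (Population Q): y = (3.4/3.1)(6.48 − 6.6) + 19.9 = 19.8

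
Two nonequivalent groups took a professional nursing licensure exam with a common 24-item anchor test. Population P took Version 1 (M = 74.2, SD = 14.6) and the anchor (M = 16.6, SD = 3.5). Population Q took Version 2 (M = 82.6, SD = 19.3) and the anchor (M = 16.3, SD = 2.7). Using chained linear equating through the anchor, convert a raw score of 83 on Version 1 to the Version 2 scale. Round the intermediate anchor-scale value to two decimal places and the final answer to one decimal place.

Version 1 → anchor (Population P): v = (3.5/14.6)(83 − 74.2) + 16.6 = 18.71
anchor → Version 2 (Population Q): y = (19.3/2.7)(18.71 − 16.3) + 82.6 = 99.8

99.8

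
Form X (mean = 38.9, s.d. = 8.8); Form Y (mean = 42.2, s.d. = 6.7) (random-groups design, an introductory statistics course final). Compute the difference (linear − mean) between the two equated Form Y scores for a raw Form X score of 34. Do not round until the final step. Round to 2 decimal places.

1.17

Mean-equated: 34 + (42.2 − 38.9) = 37.30
Linear-equated: (6.7/8.8)(34 − 38.9) + 42.2 = 38.469
Difference = 38.469 − 37.30 = 1.17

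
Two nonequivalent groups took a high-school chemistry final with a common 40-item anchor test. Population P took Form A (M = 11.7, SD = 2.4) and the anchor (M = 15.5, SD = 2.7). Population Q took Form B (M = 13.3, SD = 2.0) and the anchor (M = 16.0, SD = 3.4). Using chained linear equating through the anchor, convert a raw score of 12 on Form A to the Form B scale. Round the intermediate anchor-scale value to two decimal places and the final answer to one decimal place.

13.2

Form A → anchor (Population P): v = (2.7/2.4)(12 − 11.7) + 15.5 = 15.84
anchor → Form B (Population Q): y = (2.0/3.4)(15.84 − 16.0) + 13.3 = 13.2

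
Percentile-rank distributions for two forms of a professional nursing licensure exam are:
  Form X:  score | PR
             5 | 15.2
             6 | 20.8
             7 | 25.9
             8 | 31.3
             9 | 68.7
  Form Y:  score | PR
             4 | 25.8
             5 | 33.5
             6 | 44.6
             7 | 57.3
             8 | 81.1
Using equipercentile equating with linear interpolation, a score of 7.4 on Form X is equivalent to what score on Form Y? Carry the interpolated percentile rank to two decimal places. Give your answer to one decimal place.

PR of 7.4 on Form X: 25.9 + (7.4 − 7)/(8 − 7) × (31.3 − 25.9) = 28.06
On Form Y, PR 28.06 falls between score 4 (PR 25.8) and 5 (PR 33.5).
Interpolate: 4 + (28.06 − 25.8)/(33.5 − 25.8) × (5 − 4) = 4.3

4.3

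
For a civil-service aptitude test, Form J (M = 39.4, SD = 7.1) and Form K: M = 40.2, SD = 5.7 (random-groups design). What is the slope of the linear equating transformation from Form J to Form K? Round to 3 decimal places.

A = SD_Y / SD_X = 5.7 / 7.1 = 0.803

0.803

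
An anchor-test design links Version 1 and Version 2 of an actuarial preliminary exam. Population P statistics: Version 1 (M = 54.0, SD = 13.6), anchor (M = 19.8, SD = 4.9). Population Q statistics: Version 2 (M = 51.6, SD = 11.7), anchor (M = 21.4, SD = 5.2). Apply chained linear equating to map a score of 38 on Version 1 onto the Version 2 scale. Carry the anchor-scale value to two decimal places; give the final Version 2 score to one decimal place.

35.0

Version 1 → anchor (Population P): v = (4.9/13.6)(38 − 54.0) + 19.8 = 14.04
anchor → Version 2 (Population Q): y = (11.7/5.2)(14.04 − 21.4) + 51.6 = 35.0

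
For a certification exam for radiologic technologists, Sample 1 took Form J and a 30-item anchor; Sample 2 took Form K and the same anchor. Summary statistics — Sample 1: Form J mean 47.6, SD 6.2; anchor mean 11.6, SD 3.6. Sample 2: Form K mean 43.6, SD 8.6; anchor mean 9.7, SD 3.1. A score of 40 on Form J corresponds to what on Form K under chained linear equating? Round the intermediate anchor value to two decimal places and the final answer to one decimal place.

36.6

Form J → anchor (Sample 1): v = (3.6/6.2)(40 − 47.6) + 11.6 = 7.19
anchor → Form K (Sample 2): y = (8.6/3.1)(7.19 − 9.7) + 43.6 = 36.6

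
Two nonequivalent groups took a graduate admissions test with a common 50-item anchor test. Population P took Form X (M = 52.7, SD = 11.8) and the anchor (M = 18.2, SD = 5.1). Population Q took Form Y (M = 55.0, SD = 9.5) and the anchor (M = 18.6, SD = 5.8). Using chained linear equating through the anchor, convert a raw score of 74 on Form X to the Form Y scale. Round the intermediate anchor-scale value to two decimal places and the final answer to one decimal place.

69.4

Form X → anchor (Population P): v = (5.1/11.8)(74 − 52.7) + 18.2 = 27.41
anchor → Form Y (Population Q): y = (9.5/5.8)(27.41 − 18.6) + 55.0 = 69.4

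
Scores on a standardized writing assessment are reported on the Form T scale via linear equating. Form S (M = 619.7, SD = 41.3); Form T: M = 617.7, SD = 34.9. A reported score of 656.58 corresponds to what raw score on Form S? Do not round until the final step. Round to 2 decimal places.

Invert y = (SD_Y/SD_X)(x − M_X) + M_Y:
x = (SD_X/SD_Y)(y − M_Y) + M_X = (41.3/34.9)(656.58 − 617.7) + 619.7
x = 1.183381 × 38.880 + 619.7 = 665.71

665.71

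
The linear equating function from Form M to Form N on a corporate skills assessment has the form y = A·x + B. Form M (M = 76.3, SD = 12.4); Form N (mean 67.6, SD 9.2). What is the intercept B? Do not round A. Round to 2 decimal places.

A = SD_Y / SD_X = 9.2 / 12.4 = 0.741935
B = M_Y − A·M_X = 67.6 − 0.741935 × 76.3 = 10.99

10.99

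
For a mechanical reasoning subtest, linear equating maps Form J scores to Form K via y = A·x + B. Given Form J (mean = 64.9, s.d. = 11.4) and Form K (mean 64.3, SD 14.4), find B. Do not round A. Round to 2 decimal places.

-17.68

A = SD_Y / SD_X = 14.4 / 11.4 = 1.263158
B = M_Y − A·M_X = 64.3 − 1.263158 × 64.9 = -17.68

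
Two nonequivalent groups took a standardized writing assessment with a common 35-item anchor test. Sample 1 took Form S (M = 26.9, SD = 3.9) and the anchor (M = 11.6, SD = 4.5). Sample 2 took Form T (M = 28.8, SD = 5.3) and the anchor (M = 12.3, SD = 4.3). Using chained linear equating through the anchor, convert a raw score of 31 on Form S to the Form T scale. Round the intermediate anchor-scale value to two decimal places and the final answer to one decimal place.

33.8

Form S → anchor (Sample 1): v = (4.5/3.9)(31 − 26.9) + 11.6 = 16.33
anchor → Form T (Sample 2): y = (5.3/4.3)(16.33 − 12.3) + 28.8 = 33.8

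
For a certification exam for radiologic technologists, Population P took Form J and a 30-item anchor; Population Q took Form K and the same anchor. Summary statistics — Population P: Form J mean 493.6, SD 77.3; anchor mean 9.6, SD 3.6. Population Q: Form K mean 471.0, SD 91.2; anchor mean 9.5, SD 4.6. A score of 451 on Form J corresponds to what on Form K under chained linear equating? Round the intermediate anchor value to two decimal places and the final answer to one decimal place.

Form J → anchor (Population P): v = (3.6/77.3)(451 − 493.6) + 9.6 = 7.62
anchor → Form K (Population Q): y = (91.2/4.6)(7.62 − 9.5) + 471.0 = 433.7

433.7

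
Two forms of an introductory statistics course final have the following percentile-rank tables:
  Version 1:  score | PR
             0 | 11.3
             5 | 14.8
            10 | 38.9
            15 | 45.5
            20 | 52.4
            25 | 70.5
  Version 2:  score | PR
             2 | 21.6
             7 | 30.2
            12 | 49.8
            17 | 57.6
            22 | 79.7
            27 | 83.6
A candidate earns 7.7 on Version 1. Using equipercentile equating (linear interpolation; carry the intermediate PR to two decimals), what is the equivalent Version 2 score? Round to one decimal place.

5.6

PR of 7.7 on Version 1: 14.8 + (7.7 − 5)/(10 − 5) × (38.9 − 14.8) = 27.81
On Version 2, PR 27.81 falls between score 2 (PR 21.6) and 7 (PR 30.2).
Interpolate: 2 + (27.81 − 21.6)/(30.2 − 21.6) × (7 − 2) = 5.6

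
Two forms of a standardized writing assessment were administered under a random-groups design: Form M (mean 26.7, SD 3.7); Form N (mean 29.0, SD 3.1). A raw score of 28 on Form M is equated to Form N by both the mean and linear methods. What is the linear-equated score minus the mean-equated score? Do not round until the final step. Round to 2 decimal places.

Mean-equated: 28 + (29.0 − 26.7) = 30.30
Linear-equated: (3.1/3.7)(28 − 26.7) + 29.0 = 30.089
Difference = 30.089 − 30.30 = -0.21

-0.21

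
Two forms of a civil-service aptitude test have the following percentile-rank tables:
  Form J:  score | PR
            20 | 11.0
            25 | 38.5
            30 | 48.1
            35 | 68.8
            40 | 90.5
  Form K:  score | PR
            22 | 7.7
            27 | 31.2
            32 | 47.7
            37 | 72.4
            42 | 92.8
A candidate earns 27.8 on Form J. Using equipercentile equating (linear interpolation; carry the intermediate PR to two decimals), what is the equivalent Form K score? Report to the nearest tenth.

30.8

PR of 27.8 on Form J: 38.5 + (27.8 − 25)/(30 − 25) × (48.1 − 38.5) = 43.88
On Form K, PR 43.88 falls between score 27 (PR 31.2) and 32 (PR 47.7).
Interpolate: 27 + (43.88 − 31.2)/(47.7 − 31.2) × (32 − 27) = 30.8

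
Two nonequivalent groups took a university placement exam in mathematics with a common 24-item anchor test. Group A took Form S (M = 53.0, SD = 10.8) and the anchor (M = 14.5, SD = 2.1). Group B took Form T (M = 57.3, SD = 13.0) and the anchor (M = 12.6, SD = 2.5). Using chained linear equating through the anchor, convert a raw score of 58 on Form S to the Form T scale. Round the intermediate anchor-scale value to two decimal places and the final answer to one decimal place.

Form S → anchor (Group A): v = (2.1/10.8)(58 − 53.0) + 14.5 = 15.47
anchor → Form T (Group B): y = (13.0/2.5)(15.47 − 12.6) + 57.3 = 72.2

72.2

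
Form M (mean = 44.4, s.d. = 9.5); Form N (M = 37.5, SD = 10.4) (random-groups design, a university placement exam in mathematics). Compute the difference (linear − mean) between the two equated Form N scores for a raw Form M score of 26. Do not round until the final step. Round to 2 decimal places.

Mean-equated: 26 + (37.5 − 44.4) = 19.10
Linear-equated: (10.4/9.5)(26 − 44.4) + 37.5 = 17.357
Difference = 17.357 − 19.10 = -1.74

-1.74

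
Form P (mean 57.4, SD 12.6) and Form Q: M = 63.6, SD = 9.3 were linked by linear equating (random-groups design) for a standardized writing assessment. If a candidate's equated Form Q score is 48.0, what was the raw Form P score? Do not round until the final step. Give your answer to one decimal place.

Invert y = (SD_Y/SD_X)(x − M_X) + M_Y:
x = (SD_X/SD_Y)(y − M_Y) + M_X = (12.6/9.3)(48.0 − 63.6) + 57.4
x = 1.354839 × -15.600 + 57.4 = 36.3

36.3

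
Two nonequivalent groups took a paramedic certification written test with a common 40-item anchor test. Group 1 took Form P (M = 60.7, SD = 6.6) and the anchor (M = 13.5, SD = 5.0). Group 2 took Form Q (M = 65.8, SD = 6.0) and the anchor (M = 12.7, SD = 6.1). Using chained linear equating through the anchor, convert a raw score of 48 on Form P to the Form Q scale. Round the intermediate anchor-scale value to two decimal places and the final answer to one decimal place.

Form P → anchor (Group 1): v = (5.0/6.6)(48 − 60.7) + 13.5 = 3.88
anchor → Form Q (Group 2): y = (6.0/6.1)(3.88 − 12.7) + 65.8 = 57.1

57.1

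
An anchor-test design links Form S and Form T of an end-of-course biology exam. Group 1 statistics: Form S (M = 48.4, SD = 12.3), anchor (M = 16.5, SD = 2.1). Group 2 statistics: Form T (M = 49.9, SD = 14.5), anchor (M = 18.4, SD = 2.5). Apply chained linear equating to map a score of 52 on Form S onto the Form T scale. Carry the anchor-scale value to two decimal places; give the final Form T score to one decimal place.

42.4

Form S → anchor (Group 1): v = (2.1/12.3)(52 − 48.4) + 16.5 = 17.11
anchor → Form T (Group 2): y = (14.5/2.5)(17.11 − 18.4) + 49.9 = 42.4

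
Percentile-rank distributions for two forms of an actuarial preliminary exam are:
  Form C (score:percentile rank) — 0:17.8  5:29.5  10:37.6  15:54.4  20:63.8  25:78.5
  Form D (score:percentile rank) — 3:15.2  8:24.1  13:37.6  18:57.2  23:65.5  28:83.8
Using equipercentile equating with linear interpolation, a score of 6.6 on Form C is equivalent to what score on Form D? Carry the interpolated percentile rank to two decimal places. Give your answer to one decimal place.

PR of 6.6 on Form C: 29.5 + (6.6 − 5)/(10 − 5) × (37.6 − 29.5) = 32.09
On Form D, PR 32.09 falls between score 8 (PR 24.1) and 13 (PR 37.6).
Interpolate: 8 + (32.09 − 24.1)/(37.6 − 24.1) × (13 − 8) = 11.0

11.0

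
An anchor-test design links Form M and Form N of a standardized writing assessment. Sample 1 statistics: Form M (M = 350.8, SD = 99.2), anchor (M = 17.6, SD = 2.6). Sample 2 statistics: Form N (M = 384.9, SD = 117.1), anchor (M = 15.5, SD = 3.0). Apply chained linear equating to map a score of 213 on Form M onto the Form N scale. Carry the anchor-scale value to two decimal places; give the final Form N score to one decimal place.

326.0

Form M → anchor (Sample 1): v = (2.6/99.2)(213 − 350.8) + 17.6 = 13.99
anchor → Form N (Sample 2): y = (117.1/3.0)(13.99 − 15.5) + 384.9 = 326.0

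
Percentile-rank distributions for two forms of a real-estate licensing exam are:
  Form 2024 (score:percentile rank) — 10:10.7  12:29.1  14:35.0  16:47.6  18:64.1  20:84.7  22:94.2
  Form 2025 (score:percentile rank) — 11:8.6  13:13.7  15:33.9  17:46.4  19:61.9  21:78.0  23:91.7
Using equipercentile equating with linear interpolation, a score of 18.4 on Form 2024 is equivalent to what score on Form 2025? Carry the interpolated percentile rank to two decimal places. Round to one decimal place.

19.8

PR of 18.4 on Form 2024: 64.1 + (18.4 − 18)/(20 − 18) × (84.7 − 64.1) = 68.22
On Form 2025, PR 68.22 falls between score 19 (PR 61.9) and 21 (PR 78.0).
Interpolate: 19 + (68.22 − 61.9)/(78.0 − 61.9) × (21 − 19) = 19.8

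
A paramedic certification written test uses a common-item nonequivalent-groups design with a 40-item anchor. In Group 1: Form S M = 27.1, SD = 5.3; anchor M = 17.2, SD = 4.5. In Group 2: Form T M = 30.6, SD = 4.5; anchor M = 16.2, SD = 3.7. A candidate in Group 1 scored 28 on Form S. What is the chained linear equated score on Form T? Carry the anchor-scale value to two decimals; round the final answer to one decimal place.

32.7

Form S → anchor (Group 1): v = (4.5/5.3)(28 − 27.1) + 17.2 = 17.96
anchor → Form T (Group 2): y = (4.5/3.7)(17.96 − 16.2) + 30.6 = 32.7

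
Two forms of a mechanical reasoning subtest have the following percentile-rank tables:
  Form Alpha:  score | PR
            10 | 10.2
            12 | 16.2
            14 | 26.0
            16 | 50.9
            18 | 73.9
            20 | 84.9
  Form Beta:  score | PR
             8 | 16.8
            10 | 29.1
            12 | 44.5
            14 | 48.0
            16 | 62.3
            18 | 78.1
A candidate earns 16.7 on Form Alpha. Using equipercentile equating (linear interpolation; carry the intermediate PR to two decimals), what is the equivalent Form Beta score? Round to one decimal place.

15.5

PR of 16.7 on Form Alpha: 50.9 + (16.7 − 16)/(18 − 16) × (73.9 − 50.9) = 58.95
On Form Beta, PR 58.95 falls between score 14 (PR 48.0) and 16 (PR 62.3).
Interpolate: 14 + (58.95 − 48.0)/(62.3 − 48.0) × (16 − 14) = 15.5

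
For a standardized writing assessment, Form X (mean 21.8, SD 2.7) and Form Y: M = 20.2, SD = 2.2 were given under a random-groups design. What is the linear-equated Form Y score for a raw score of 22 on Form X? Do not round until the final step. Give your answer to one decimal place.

20.4

Linear equating: y = (SD_Y/SD_X)(x − M_X) + M_Y
y = (2.2/2.7)(22 − 21.8) + 20.2
y = 0.814815 × 0.2 + 20.2 = 0.1630 + 20.2 = 20.4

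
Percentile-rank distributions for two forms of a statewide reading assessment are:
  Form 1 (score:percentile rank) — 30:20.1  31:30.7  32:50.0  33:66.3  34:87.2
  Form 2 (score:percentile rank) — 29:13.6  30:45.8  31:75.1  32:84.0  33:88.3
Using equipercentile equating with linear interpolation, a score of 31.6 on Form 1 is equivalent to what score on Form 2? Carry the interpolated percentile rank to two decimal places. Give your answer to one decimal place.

PR of 31.6 on Form 1: 30.7 + (31.6 − 31)/(32 − 31) × (50.0 − 30.7) = 42.28
On Form 2, PR 42.28 falls between score 29 (PR 13.6) and 30 (PR 45.8).
Interpolate: 29 + (42.28 − 13.6)/(45.8 − 13.6) × (30 − 29) = 29.9

29.9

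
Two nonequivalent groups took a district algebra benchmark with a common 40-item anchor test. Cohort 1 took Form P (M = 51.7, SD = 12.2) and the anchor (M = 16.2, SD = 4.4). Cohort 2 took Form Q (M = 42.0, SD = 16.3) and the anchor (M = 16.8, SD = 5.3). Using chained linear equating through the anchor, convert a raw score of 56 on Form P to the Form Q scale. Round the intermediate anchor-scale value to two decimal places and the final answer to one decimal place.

44.9

Form P → anchor (Cohort 1): v = (4.4/12.2)(56 − 51.7) + 16.2 = 17.75
anchor → Form Q (Cohort 2): y = (16.3/5.3)(17.75 − 16.8) + 42.0 = 44.9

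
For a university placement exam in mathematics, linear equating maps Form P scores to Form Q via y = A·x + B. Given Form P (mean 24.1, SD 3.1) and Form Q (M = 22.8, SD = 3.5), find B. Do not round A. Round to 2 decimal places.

A = SD_Y / SD_X = 3.5 / 3.1 = 1.129032
B = M_Y − A·M_X = 22.8 − 1.129032 × 24.1 = -4.41

-4.41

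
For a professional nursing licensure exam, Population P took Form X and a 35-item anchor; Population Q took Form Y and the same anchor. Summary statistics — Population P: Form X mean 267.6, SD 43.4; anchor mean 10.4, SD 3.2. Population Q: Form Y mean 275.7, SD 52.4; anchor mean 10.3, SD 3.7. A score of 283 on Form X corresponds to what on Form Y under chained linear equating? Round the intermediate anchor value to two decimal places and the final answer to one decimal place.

293.3

Form X → anchor (Population P): v = (3.2/43.4)(283 − 267.6) + 10.4 = 11.54
anchor → Form Y (Population Q): y = (52.4/3.7)(11.54 − 10.3) + 275.7 = 293.3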